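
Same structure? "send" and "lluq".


Pattern of "send": [0, 1, 2, 3]
Pattern of "lluq": [0, 0, 1, 2]
Patterns do not match
Same pattern = No


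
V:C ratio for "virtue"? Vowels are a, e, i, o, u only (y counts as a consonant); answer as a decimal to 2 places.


Word: "virtue"
Vowels (a,e,i,o,u): 3
Consonants: 3
Ratio = 3/3
= 1.00


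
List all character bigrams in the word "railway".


Word: "railway" (length 7)
Number of bigrams = 7 - 2 + 1 = 6
  Position 0: "ra"
  Position 1: "ai"
  Position 2: "il"
  Position 3: "lw"
  Position 4: "wa"
  Position 5: "ay"
Bigrams = "ra", "ai", "il", "lw", "wa", "ay"


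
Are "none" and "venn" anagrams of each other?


Word 1: "none" → sorted: enno
Word 2: "venn" → sorted: ennv
Same letters? enno != ennv
Anagram = No


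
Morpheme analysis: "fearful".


Word: "fearful"
Morphemes: fear | -ful
Each morpheme carries meaning
= 2 morphemes


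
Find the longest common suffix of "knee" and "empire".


Word 1: "knee"
Word 2: "empire"
Comparing from end:
  Pos -1: 'e' == 'e'
  Pos -2: 'e' != 'r' (stop)
LCS = "e" (length 1)


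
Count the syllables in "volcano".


Word: "volcano"
Syllable breakdown: vol-ca-no
Counting: 3 parts
= 3 syllables


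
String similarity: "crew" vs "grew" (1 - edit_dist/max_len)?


Word 1: "crew" (length 4)
Word 2: "grew" (length 4)
One optimal edit sequence:
  1. substitute 'c' -> 'g'  (+1)
  2. keep 'r'
  3. keep 'e'
  4. keep 'w'
Edit distance = 1
Max length = max(4, 4) = 4
Similarity = 1 - 1/4
= 0.7500


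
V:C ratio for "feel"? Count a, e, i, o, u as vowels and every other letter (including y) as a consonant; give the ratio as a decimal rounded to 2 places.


Word: "feel"
Vowels (a,e,i,o,u): 2
Consonants: 2
Ratio = 2/2
= 1.00


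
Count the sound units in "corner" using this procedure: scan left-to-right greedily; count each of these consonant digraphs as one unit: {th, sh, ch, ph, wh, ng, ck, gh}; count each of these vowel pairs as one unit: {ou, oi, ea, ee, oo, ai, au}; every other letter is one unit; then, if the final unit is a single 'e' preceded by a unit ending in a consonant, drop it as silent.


Word: "corner" (6 letters)
Left-to-right scan:
  [1] 'c' (letter)
  [2] 'o' (letter)
  [3] 'r' (letter)
  [4] 'n' (letter)
  [5] 'e' (letter)
  [6] 'r' (letter)
Units from scan: 6
Sound units = 6 units


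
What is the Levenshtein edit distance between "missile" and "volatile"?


Word 1: "missile" (length 7)
Word 2: "volatile" (length 8)
One optimal edit sequence (insert/delete/substitute each cost 1):
  1. insert 'v'  (+1)
  2. substitute 'm' -> 'o'  (+1)
  3. substitute 'i' -> 'l'  (+1)
  4. substitute 's' -> 'a'  (+1)
  5. substitute 's' -> 't'  (+1)
  6. keep 'i'
  7. keep 'l'
  8. keep 'e'
Total edit operations: 5
Edit distance = 5


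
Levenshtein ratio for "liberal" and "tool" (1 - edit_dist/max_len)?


Word 1: "liberal" (length 7)
Word 2: "tool" (length 4)
One optimal edit sequence:
  1. delete 'l'  (+1)
  2. delete 'i'  (+1)
  3. delete 'b'  (+1)
  4. substitute 'e' -> 't'  (+1)
  5. substitute 'r' -> 'o'  (+1)
  6. substitute 'a' -> 'o'  (+1)
  7. keep 'l'
Edit distance = 6
Max length = max(7, 4) = 7
Similarity = 1 - 6/7
= 0.1429


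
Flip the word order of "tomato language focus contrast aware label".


Original: "tomato language focus contrast aware label"
Words (1..n): tomato | language | focus | contrast | aware | label
Reversed (n..1): label | aware | contrast | focus | language | tomato
Result = "label aware contrast focus language tomato"


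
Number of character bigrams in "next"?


Word: "next" (length 4)
Number of 2-grams = length - 2 + 1 = 4 - 2 + 1
= 3


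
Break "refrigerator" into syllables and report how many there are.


Word: "refrigerator"
Syllable breakdown: re / frig / er / a / tor
Counting: 5 parts
= 5 syllables


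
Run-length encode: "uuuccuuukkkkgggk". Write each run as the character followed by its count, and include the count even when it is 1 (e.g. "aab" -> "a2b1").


String: "uuuccuuukkkkgggk"
Scanning for consecutive runs:
  'u' x 3
  'c' x 2
  'u' x 3
  'k' x 4
  'g' x 3
  'k' x 1
RLE = "u3c2u3k4g3k1"


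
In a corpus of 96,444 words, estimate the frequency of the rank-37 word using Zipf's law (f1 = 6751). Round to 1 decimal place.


Zipf's law: f(r) = f(1) / r
f(1) = 6751
f(37) = 6751 / 37
= 182.5 occurrences


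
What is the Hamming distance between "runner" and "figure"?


Comparing character by character (same length = 6):
  Pos 0: 'r' vs 'f' !=
  Pos 1: 'u' vs 'i' !=
  Pos 2: 'n' vs 'g' !=
  Pos 3: 'n' vs 'u' !=
  Pos 4: 'e' vs 'r' !=
  Pos 5: 'r' vs 'e' !=
Hamming distance = 6


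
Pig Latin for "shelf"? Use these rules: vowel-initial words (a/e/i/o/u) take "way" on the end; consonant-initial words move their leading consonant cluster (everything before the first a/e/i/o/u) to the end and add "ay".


Word: "shelf"
Starts with consonant(s) → move to end, add 'ay'
Consonant cluster: "sh"
Pig Latin = "elfshay"


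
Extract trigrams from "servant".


Word: "servant" (length 7)
Number of trigrams = 7 - 3 + 1 = 5
  Position 0: "ser"
  Position 1: "erv"
  Position 2: "rva"
  Position 3: "van"
  Position 4: "ant"
Trigrams = "ser", "erv", "rva", "van", "ant"


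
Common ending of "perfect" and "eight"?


Word 1: "perfect"
Word 2: "eight"
Comparing from end:
  Pos -1: 't' == 't'
  Pos -2: 'c' != 'h' (stop)
LCS = "t" (length 1)


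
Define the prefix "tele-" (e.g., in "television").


Prefix: tele-
As in: television -> tele- + vision
Meaning = distant


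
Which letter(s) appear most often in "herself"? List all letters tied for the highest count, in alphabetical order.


Word: "herself"
Letter counts:
  'e': 2
  'f': 1
  'h': 1
  'l': 1
  'r': 1
  's': 1
Maximum count = 2
Most frequent = 'e' (2 times each)


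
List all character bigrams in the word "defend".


Word: "defend" (length 6)
Number of bigrams = 6 - 2 + 1 = 5
  Position 0: "de"
  Position 1: "ef"
  Position 2: "fe"
  Position 3: "en"
  Position 4: "nd"
Bigrams = "de", "ef", "fe", "en", "nd"


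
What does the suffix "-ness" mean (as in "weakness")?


Suffix: -ness
Example: weakness (weak + -ness)
Meaning = state of being


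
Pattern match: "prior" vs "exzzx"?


Pattern of "prior": [0, 1, 2, 3, 1]
Pattern of "exzzx": [0, 1, 2, 2, 1]
Patterns do not match
Same pattern = No


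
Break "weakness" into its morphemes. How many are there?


Word: "weakness"
Morphemes: weak / -ness
Each morpheme carries meaning
= 2 morphemes


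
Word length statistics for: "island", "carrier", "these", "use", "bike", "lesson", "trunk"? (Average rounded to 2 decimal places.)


Lengths: "island"=6, "carrier"=7, "these"=5, "use"=3, "bike"=4, "lesson"=6, "trunk"=5
Sum = 36, Count = 7
Average = 36/7 = 5.14
= avg=5.14, min=3, max=7


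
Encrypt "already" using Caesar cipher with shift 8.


Word: "already"
Shift: 8
Each letter → (letter + shift) mod 26:
  'a' (0) + 8 = 8 → 'i'
  'l' (11) + 8 = 19 → 't'
  'r' (17) + 8 = 25 → 'z'
  'e' (4) + 8 = 12 → 'm'
  'a' (0) + 8 = 8 → 'i'
  'd' (3) + 8 = 11 → 'l'
  'y' (24) + 8 = 6 → 'g'
Result = "itzmilg"


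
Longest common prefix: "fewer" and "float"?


Word 1: "fewer"
Word 2: "float"
Comparing from start:
  Pos 0: 'f' == 'f'
  Pos 1: 'e' != 'l' (stop)
LCP = "f" (length 1)


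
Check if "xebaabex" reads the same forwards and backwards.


Word: "xebaabex"
Reversed: "xebaabex"
Forward == Backward? xebaabex == xebaabex
Palindrome = Yes


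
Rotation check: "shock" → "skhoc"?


Word: "shock", Candidate: "skhoc"
Method: check if candidate is substring of word+word
"shockshock" contains "skhoc"? No
Is rotation = No


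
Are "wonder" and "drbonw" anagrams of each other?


Word 1: "wonder" → sorted: denorw
Word 2: "drbonw" → sorted: bdnorw
Same letters? denorw != bdnorw
Anagram = No


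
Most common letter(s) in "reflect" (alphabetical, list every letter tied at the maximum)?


Word: "reflect"
Letter counts:
  'c': 1
  'e': 2
  'f': 1
  'l': 1
  'r': 1
  't': 1
Maximum count = 2
Most frequent = 'e' (2 times each)


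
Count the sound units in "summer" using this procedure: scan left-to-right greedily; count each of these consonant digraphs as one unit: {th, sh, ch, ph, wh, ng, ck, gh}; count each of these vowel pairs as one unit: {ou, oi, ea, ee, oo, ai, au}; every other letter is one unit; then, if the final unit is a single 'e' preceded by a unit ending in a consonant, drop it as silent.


Word: "summer" (6 letters)
Left-to-right scan:
  (1) 's' (letter)
  (2) 'u' (letter)
  (3) 'm' (letter)
  (4) 'm' (letter)
  (5) 'e' (letter)
  (6) 'r' (letter)
Units from scan: 6
Sound units = 6 units


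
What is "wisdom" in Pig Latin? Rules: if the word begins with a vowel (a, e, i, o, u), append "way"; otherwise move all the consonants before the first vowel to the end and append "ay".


Word: "wisdom"
Starts with consonant(s) → move to end, add 'ay'
Consonant cluster: "w"
Pig Latin = "isdomway"


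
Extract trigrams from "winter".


Word: "winter" (length 6)
Number of trigrams = 6 - 3 + 1 = 4
  Position 0: "win"
  Position 1: "int"
  Position 2: "nte"
  Position 3: "ter"
Trigrams = "win", "int", "nte", "ter"


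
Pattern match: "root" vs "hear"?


Pattern of "root": [0, 1, 1, 2]
Pattern of "hear": [0, 1, 2, 3]
Patterns do not match
Same pattern = No


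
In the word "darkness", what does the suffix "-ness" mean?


Suffix: -ness
Example: darkness (dark + -ness)
Meaning = state of being


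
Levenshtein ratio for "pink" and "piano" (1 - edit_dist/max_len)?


Word 1: "pink" (length 4)
Word 2: "piano" (length 5)
One optimal edit sequence:
  1. keep 'p'
  2. keep 'i'
  3. insert 'a'  (+1)
  4. keep 'n'
  5. substitute 'k' -> 'o'  (+1)
Edit distance = 2
Max length = max(4, 5) = 5
Similarity = 1 - 2/5
= 0.6000


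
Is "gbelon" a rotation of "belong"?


Word: "belong", Candidate: "gbelon"
Method: check if candidate is substring of word+word
"belongbelong" contains "gbelon"? Yes
Is rotation = Yes


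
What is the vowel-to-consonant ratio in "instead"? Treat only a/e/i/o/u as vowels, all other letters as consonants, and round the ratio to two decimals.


Word: "instead"
Vowels (a,e,i,o,u): 3
Consonants: 4
Ratio = 3/4
= 0.75


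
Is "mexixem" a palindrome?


Word: "mexixem"
Reversed: "mexixem"
Forward == Backward? mexixem == mexixem
Palindrome = Yes


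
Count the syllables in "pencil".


Word: "pencil"
Syllable breakdown: pen / cil
Counting: 2 parts
= 2 syllables


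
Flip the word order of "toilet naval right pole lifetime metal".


Original: "toilet naval right pole lifetime metal"
Words (1..n): toilet | naval | right | pole | lifetime | metal
Reversed (n..1): metal | lifetime | pole | right | naval | toilet
Result = "metal lifetime pole right naval toilet"


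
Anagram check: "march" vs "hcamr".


Word 1: "march" → sorted: achmr
Word 2: "hcamr" → sorted: achmr
Same letters? achmr == achmr
Anagram = Yes


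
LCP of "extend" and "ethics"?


Word 1: "extend"
Word 2: "ethics"
Comparing from start:
  Pos 0: 'e' == 'e'
  Pos 1: 'x' != 't' (stop)
LCP = "e" (length 1)


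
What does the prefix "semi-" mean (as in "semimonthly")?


Prefix: semi-
As in: semimonthly -> semi- + monthly
Meaning = half


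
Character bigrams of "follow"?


Word: "follow" (length 6)
Number of bigrams = 6 - 2 + 1 = 5
  Position 0: "fo"
  Position 1: "ol"
  Position 2: "ll"
  Position 3: "lo"
  Position 4: "ow"
Bigrams = "fo", "ol", "ll", "lo", "ow"


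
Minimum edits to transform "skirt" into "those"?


Word 1: "skirt" (length 5)
Word 2: "those" (length 5)
One optimal edit sequence (insert/delete/substitute each cost 1):
  1. substitute 's' -> 't'  (+1)
  2. substitute 'k' -> 'h'  (+1)
  3. substitute 'i' -> 'o'  (+1)
  4. substitute 'r' -> 's'  (+1)
  5. substitute 't' -> 'e'  (+1)
Total edit operations: 5
Edit distance = 5


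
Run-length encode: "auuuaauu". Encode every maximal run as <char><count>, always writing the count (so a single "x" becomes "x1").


String: "auuuaauu"
Scanning for consecutive runs:
  'a' x 1
  'u' x 3
  'a' x 2
  'u' x 2
RLE = "a1u3a2u2"


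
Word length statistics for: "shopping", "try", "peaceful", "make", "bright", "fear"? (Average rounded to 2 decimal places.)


Lengths: "shopping"=8, "try"=3, "peaceful"=8, "make"=4, "bright"=6, "fear"=4
Sum = 33, Count = 6
Average = 33/6 = 5.50
= avg=5.50, min=3, max=8


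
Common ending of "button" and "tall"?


Word 1: "button"
Word 2: "tall"
Comparing from end:
  Pos -1: 'n' != 'l' (stop)
LCS = "" (length 0)


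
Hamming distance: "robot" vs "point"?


Comparing character by character (same length = 5):
  Pos 0: 'r' vs 'p' !=
  Pos 1: 'o' vs 'o' =
  Pos 2: 'b' vs 'i' !=
  Pos 3: 'o' vs 'n' !=
  Pos 4: 't' vs 't' =
Hamming distance = 3


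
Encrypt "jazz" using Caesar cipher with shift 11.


Word: "jazz"
Shift: 11
Each letter → (letter + shift) mod 26:
  'j' (9) + 11 = 20 → 'u'
  'a' (0) + 11 = 11 → 'l'
  'z' (25) + 11 = 10 → 'k'
  'z' (25) + 11 = 10 → 'k'
Result = "ulkk"


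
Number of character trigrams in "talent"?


Word: "talent" (length 6)
Number of 3-grams = length - 3 + 1 = 6 - 3 + 1
= 4


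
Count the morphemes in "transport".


Word: "transport"
Morphemes: trans- | port
Each morpheme carries meaning
= 2 morphemes


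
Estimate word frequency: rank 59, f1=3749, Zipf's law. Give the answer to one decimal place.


Zipf's law: f(r) = f(1) / r
f(1) = 3749
f(59) = 3749 / 59
= 63.5 occurrences


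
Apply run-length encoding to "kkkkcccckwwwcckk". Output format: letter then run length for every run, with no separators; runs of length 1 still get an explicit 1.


String: "kkkkcccckwwwcckk"
Scanning for consecutive runs:
  'k' x 4
  'c' x 4
  'k' x 1
  'w' x 3
  'c' x 2
  'k' x 2
RLE = "k4c4k1w3c2k2"


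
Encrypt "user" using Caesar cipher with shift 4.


Word: "user"
Shift: 4
Each letter → (letter + shift) mod 26:
  'u' (20) + 4 = 24 → 'y'
  's' (18) + 4 = 22 → 'w'
  'e' (4) + 4 = 8 → 'i'
  'r' (17) + 4 = 21 → 'v'
Result = "ywiv"


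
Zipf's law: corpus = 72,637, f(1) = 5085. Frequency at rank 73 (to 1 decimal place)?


Zipf's law: f(r) = f(1) / r
f(1) = 5085
f(73) = 5085 / 73
= 69.7 occurrences


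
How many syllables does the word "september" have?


Word: "september"
Syllable breakdown: sep | tem | ber
Counting: 3 parts
= 3 syllables


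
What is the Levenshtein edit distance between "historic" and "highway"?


Word 1: "historic" (length 8)
Word 2: "highway" (length 7)
One optimal edit sequence (insert/delete/substitute each cost 1):
  1. keep 'h'
  2. keep 'i'
  3. delete 's'  (+1)
  4. substitute 't' -> 'g'  (+1)
  5. substitute 'o' -> 'h'  (+1)
  6. substitute 'r' -> 'w'  (+1)
  7. substitute 'i' -> 'a'  (+1)
  8. substitute 'c' -> 'y'  (+1)
Total edit operations: 6
Edit distance = 6


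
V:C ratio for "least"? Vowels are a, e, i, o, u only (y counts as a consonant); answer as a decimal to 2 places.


Word: "least"
Vowels (a,e,i,o,u): 2
Consonants: 3
Ratio = 2/3
= 0.67


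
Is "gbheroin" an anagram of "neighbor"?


Word 1: "neighbor" → sorted: beghinor
Word 2: "gbheroin" → sorted: beghinor
Same letters? beghinor == beghinor
Anagram = Yes


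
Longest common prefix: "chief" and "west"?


Word 1: "chief"
Word 2: "west"
Comparing from start:
  Pos 0: 'c' != 'w' (stop)
LCP = "" (length 0)


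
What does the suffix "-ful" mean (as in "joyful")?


Suffix: -ful
Example: joyful (joy + -ful)
Meaning = full of


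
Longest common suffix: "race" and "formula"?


Word 1: "race"
Word 2: "formula"
Comparing from end:
  Pos -1: 'e' != 'a' (stop)
LCS = "" (length 0)


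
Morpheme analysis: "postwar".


Word: "postwar"
Morphemes: post- | war
Each morpheme carries meaning
= 2 morphemes


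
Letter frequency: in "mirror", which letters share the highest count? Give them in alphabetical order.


Word: "mirror"
Letter counts:
  'i': 1
  'm': 1
  'o': 1
  'r': 3
Maximum count = 3
Most frequent = 'r' (3 times each)


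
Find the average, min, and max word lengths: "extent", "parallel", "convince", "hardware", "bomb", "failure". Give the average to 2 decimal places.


Lengths: "extent"=6, "parallel"=8, "convince"=8, "hardware"=8, "bomb"=4, "failure"=7
Sum = 41, Count = 6
Average = 41/6 = 6.83
= avg=6.83, min=4, max=8


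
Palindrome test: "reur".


Word: "reur"
Reversed: "ruer"
Forward == Backward? reur != ruer
Palindrome = No


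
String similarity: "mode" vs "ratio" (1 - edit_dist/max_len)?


Word 1: "mode" (length 4)
Word 2: "ratio" (length 5)
One optimal edit sequence:
  1. insert 'r'  (+1)
  2. substitute 'm' -> 'a'  (+1)
  3. substitute 'o' -> 't'  (+1)
  4. substitute 'd' -> 'i'  (+1)
  5. substitute 'e' -> 'o'  (+1)
Edit distance = 5
Max length = max(4, 5) = 5
Similarity = 1 - 5/5
= 0.0000


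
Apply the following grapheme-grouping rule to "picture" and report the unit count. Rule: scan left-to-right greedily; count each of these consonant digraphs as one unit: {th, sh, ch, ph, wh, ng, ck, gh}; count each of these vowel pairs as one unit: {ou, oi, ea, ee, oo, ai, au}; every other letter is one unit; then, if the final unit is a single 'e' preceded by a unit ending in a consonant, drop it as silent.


Word: "picture" (7 letters)
Left-to-right scan:
  [1] 'p' (letter)
  [2] 'i' (letter)
  [3] 'c' (letter)
  [4] 't' (letter)
  [5] 'u' (letter)
  [6] 'r' (letter)
  [7] 'e' (letter)
Units from scan: 7
Final unit is 'e' after a consonant -> drop as silent (-1)
Sound units = 6 units


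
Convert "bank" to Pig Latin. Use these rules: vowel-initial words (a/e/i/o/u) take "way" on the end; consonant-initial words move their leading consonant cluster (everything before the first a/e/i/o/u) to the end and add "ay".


Word: "bank"
Starts with consonant(s) → move to end, add 'ay'
Consonant cluster: "b"
Pig Latin = "ankbay"


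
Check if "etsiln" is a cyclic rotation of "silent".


Word: "silent", Candidate: "etsiln"
Method: check if candidate is substring of word+word
"silentsilent" contains "etsiln"? No
Is rotation = No


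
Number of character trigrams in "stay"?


Word: "stay" (length 4)
Number of 3-grams = length - 3 + 1 = 4 - 3 + 1
= 2


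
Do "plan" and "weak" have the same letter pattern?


Pattern of "plan": [0, 1, 2, 3]
Pattern of "weak": [0, 1, 2, 3]
Patterns match
Same pattern = Yes


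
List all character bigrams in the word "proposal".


Word: "proposal" (length 8)
Number of bigrams = 8 - 2 + 1 = 7
  Position 0: "pr"
  Position 1: "ro"
  Position 2: "op"
  Position 3: "po"
  Position 4: "os"
  Position 5: "sa"
  Position 6: "al"
Bigrams = "pr", "ro", "op", "po", "os", "sa", "al"


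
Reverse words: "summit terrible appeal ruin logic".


Original: "summit terrible appeal ruin logic"
Words (1..n): summit | terrible | appeal | ruin | logic
Reversed (n..1): logic | ruin | appeal | terrible | summit
Result = "logic ruin appeal terrible summit"


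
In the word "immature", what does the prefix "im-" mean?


Prefix: im-
Example: immature = im- + mature
Meaning = not / into


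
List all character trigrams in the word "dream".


Word: "dream" (length 5)
Number of trigrams = 5 - 3 + 1 = 3
  Position 0: "dre"
  Position 1: "rea"
  Position 2: "eam"
Trigrams = "dre", "rea", "eam"


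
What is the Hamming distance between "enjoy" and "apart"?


Comparing character by character (same length = 5):
  Pos 0: 'e' vs 'a' !=
  Pos 1: 'n' vs 'p' !=
  Pos 2: 'j' vs 'a' !=
  Pos 3: 'o' vs 'r' !=
  Pos 4: 'y' vs 't' !=
Hamming distance = 5


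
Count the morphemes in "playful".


Word: "playful"
Morphemes: play + -ful
Each morpheme carries meaning
= 2 morphemes


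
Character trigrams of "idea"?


Word: "idea" (length 4)
Number of trigrams = 4 - 3 + 1 = 2
  Position 0: "ide"
  Position 1: "dea"
Trigrams = "ide", "dea"


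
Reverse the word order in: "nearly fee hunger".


Original: "nearly fee hunger"
Words (1..n): nearly | fee | hunger
Reversed (n..1): hunger | fee | nearly
Result = "hunger fee nearly"


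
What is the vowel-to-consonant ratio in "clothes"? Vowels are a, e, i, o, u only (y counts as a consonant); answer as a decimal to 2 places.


Word: "clothes"
Vowels (a,e,i,o,u): 2
Consonants: 5
Ratio = 2/5
= 0.40


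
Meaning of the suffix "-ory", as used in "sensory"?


Suffix: -ory
Example: sensory = sense + -ory, with a spelling change
Meaning = relating to / place for


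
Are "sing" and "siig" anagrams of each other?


Word 1: "sing" → sorted: gins
Word 2: "siig" → sorted: giis
Same letters? gins != giis
Anagram = No


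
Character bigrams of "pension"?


Word: "pension" (length 7)
Number of bigrams = 7 - 2 + 1 = 6
  Position 0: "pe"
  Position 1: "en"
  Position 2: "ns"
  Position 3: "si"
  Position 4: "io"
  Position 5: "on"
Bigrams = "pe", "en", "ns", "si", "io", "on"


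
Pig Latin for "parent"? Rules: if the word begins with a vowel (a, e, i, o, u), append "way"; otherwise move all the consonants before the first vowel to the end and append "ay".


Word: "parent"
Starts with consonant(s) → move to end, add 'ay'
Consonant cluster: "p"
Pig Latin = "arentpay"


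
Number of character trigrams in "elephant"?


Word: "elephant" (length 8)
Number of 3-grams = length - 3 + 1 = 8 - 3 + 1
= 6


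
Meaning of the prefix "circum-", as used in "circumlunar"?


Prefix: circum-
Example: circumlunar (circum- + lunar)
Meaning = around


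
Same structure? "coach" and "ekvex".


Pattern of "coach": [0, 1, 2, 0, 3]
Pattern of "ekvex": [0, 1, 2, 0, 3]
Patterns match
Same pattern = Yes


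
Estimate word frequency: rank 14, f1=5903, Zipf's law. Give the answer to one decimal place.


Zipf's law: f(r) = f(1) / r
f(1) = 5903
f(14) = 5903 / 14
= 421.6 occurrences


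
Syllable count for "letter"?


Word: "letter"
Syllable breakdown: let · ter
Counting: 2 parts
= 2 syllables


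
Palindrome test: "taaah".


Word: "taaah"
Reversed: "haaat"
Forward == Backward? taaah != haaat
Palindrome = No


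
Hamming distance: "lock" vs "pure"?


Comparing character by character (same length = 4):
  Pos 0: 'l' vs 'p' !=
  Pos 1: 'o' vs 'u' !=
  Pos 2: 'c' vs 'r' !=
  Pos 3: 'k' vs 'e' !=
Hamming distance = 4


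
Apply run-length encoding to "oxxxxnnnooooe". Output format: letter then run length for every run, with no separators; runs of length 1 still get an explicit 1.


String: "oxxxxnnnooooe"
Scanning for consecutive runs:
  'o' x 1
  'x' x 4
  'n' x 3
  'o' x 4
  'e' x 1
RLE = "o1x4n3o4e1"


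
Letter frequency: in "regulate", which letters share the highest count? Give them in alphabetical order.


Word: "regulate"
Letter counts:
  'a': 1
  'e': 2
  'g': 1
  'l': 1
  'r': 1
  't': 1
  'u': 1
Maximum count = 2
Most frequent = 'e' (2 times each)


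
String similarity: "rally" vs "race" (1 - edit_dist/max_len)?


Word 1: "rally" (length 5)
Word 2: "race" (length 4)
One optimal edit sequence:
  1. keep 'r'
  2. keep 'a'
  3. delete 'l'  (+1)
  4. substitute 'l' -> 'c'  (+1)
  5. substitute 'y' -> 'e'  (+1)
Edit distance = 3
Max length = max(5, 4) = 5
Similarity = 1 - 3/5
= 0.4000


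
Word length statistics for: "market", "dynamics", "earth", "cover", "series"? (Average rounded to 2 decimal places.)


Lengths: "market"=6, "dynamics"=8, "earth"=5, "cover"=5, "series"=6
Sum = 30, Count = 5
Average = 30/5 = 6.00
= avg=6.00, min=5, max=8


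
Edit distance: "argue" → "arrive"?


Word 1: "argue" (length 5)
Word 2: "arrive" (length 6)
One optimal edit sequence (insert/delete/substitute each cost 1):
  1. keep 'a'
  2. insert 'r'  (+1)
  3. keep 'r'
  4. substitute 'g' -> 'i'  (+1)
  5. substitute 'u' -> 'v'  (+1)
  6. keep 'e'
Total edit operations: 3
Edit distance = 3


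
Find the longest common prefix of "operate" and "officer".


Word 1: "operate"
Word 2: "officer"
Comparing from start:
  Pos 0: 'o' == 'o'
  Pos 1: 'p' != 'f' (stop)
LCP = "o" (length 1)


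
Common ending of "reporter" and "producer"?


Word 1: "reporter"
Word 2: "producer"
Comparing from end:
  Pos -1: 'r' == 'r'
  Pos -2: 'e' == 'e'
  Pos -3: 't' != 'c' (stop)
LCS = "er" (length 2)


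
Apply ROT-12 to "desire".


Word: "desire"
Shift: 12
Each letter → (letter + shift) mod 26:
  'd' (3) + 12 = 15 → 'p'
  'e' (4) + 12 = 16 → 'q'
  's' (18) + 12 = 4 → 'e'
  'i' (8) + 12 = 20 → 'u'
  'r' (17) + 12 = 3 → 'd'
  'e' (4) + 12 = 16 → 'q'
Result = "pqeudq"


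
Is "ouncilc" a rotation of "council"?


Word: "council", Candidate: "ouncilc"
Method: check if candidate is substring of word+word
"councilcouncil" contains "ouncilc"? Yes
Is rotation = Yes


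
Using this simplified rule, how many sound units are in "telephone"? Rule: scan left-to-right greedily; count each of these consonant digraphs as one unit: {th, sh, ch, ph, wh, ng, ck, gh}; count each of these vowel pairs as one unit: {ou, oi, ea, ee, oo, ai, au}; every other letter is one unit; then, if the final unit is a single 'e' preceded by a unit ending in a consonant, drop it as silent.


Word: "telephone" (9 letters)
Left-to-right scan:
  [1] 't' (letter)
  [2] 'e' (letter)
  [3] 'l' (letter)
  [4] 'e' (letter)
  [5] 'ph' (digraph)
  [6] 'o' (letter)
  [7] 'n' (letter)
  [8] 'e' (letter)
Units from scan: 8
Final unit is 'e' after a consonant -> drop as silent (-1)
Sound units = 7 units


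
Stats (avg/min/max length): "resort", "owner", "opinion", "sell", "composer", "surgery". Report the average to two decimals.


Lengths: "resort"=6, "owner"=5, "opinion"=7, "sell"=4, "composer"=8, "surgery"=7
Sum = 37, Count = 6
Average = 37/6 = 6.17
= avg=6.17, min=4, max=8


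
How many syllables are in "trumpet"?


Word: "trumpet"
Syllable breakdown: trum-pet
Counting: 2 parts
= 2 syllables


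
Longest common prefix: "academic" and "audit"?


Word 1: "academic"
Word 2: "audit"
Comparing from start:
  Pos 0: 'a' == 'a'
  Pos 1: 'c' != 'u' (stop)
LCP = "a" (length 1)


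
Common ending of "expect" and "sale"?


Word 1: "expect"
Word 2: "sale"
Comparing from end:
  Pos -1: 't' != 'e' (stop)
LCS = "" (length 0)


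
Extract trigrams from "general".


Word: "general" (length 7)
Number of trigrams = 7 - 3 + 1 = 5
  Position 0: "gen"
  Position 1: "ene"
  Position 2: "ner"
  Position 3: "era"
  Position 4: "ral"
Trigrams = "gen", "ene", "ner", "era", "ral"


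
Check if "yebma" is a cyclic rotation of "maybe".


Word: "maybe", Candidate: "yebma"
Method: check if candidate is substring of word+word
"maybemaybe" contains "yebma"? No
Is rotation = No


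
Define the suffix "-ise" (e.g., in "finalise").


Suffix: -ise
Example: finalise = final + -ise
Meaning = to make


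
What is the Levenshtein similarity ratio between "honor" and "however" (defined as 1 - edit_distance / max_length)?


Word 1: "honor" (length 5)
Word 2: "however" (length 7)
One optimal edit sequence:
  1. keep 'h'
  2. keep 'o'
  3. insert 'w'  (+1)
  4. insert 'e'  (+1)
  5. substitute 'n' -> 'v'  (+1)
  6. substitute 'o' -> 'e'  (+1)
  7. keep 'r'
Edit distance = 4
Max length = max(5, 7) = 7
Similarity = 1 - 4/7
= 0.4286


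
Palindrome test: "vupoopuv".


Word: "vupoopuv"
Reversed: "vupoopuv"
Forward == Backward? vupoopuv == vupoopuv
Palindrome = Yes


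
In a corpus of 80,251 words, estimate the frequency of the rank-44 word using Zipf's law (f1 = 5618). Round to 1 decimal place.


Zipf's law: f(r) = f(1) / r
f(1) = 5618
f(44) = 5618 / 44
= 127.7 occurrences


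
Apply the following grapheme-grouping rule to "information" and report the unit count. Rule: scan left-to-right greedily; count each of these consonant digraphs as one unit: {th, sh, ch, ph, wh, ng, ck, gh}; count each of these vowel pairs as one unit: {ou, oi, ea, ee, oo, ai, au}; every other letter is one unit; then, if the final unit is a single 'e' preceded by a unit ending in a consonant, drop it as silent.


Word: "information" (11 letters)
Left-to-right scan:
  (1) 'i' (letter)
  (2) 'n' (letter)
  (3) 'f' (letter)
  (4) 'o' (letter)
  (5) 'r' (letter)
  (6) 'm' (letter)
  (7) 'a' (letter)
  (8) 't' (letter)
  (9) 'i' (letter)
  (10) 'o' (letter)
  (11) 'n' (letter)
Units from scan: 11
Sound units = 11 units


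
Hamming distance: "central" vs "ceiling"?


Comparing character by character (same length = 7):
  Pos 0: 'c' vs 'c' =
  Pos 1: 'e' vs 'e' =
  Pos 2: 'n' vs 'i' !=
  Pos 3: 't' vs 'l' !=
  Pos 4: 'r' vs 'i' !=
  Pos 5: 'a' vs 'n' !=
  Pos 6: 'l' vs 'g' !=
Hamming distance = 5


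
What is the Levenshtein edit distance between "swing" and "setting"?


Word 1: "swing" (length 5)
Word 2: "setting" (length 7)
One optimal edit sequence (insert/delete/substitute each cost 1):
  1. keep 's'
  2. insert 'e'  (+1)
  3. insert 't'  (+1)
  4. substitute 'w' -> 't'  (+1)
  5. keep 'i'
  6. keep 'n'
  7. keep 'g'
Total edit operations: 3
Edit distance = 3


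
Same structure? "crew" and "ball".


Pattern of "crew": [0, 1, 2, 3]
Pattern of "ball": [0, 1, 2, 2]
Patterns do not match
Same pattern = No


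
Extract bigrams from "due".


Word: "due" (length 3)
Number of bigrams = 3 - 2 + 1 = 2
  Position 0: "du"
  Position 1: "ue"
Bigrams = "du", "ue"


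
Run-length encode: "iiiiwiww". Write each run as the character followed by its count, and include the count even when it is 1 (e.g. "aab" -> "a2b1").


String: "iiiiwiww"
Scanning for consecutive runs:
  'i' x 4
  'w' x 1
  'i' x 1
  'w' x 2
RLE = "i4w1i1w2"


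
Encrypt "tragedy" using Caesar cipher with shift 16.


Word: "tragedy"
Shift: 16
Each letter → (letter + shift) mod 26:
  't' (19) + 16 = 9 → 'j'
  'r' (17) + 16 = 7 → 'h'
  'a' (0) + 16 = 16 → 'q'
  'g' (6) + 16 = 22 → 'w'
  'e' (4) + 16 = 20 → 'u'
  'd' (3) + 16 = 19 → 't'
  'y' (24) + 16 = 14 → 'o'
Result = "jhqwuto"


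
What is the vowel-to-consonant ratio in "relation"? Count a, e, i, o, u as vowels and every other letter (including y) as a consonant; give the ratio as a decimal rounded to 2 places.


Word: "relation"
Vowels (a,e,i,o,u): 4
Consonants: 4
Ratio = 4/4
= 1.00


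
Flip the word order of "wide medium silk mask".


Original: "wide medium silk mask"
Words (1..n): wide | medium | silk | mask
Reversed (n..1): mask | silk | medium | wide
Result = "mask silk medium wide"


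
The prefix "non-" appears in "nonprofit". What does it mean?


Prefix: non-
Example: nonprofit (non- + profit)
Meaning = not


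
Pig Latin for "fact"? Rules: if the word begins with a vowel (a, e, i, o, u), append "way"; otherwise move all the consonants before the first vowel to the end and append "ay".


Word: "fact"
Starts with consonant(s) → move to end, add 'ay'
Consonant cluster: "f"
Pig Latin = "actfay"


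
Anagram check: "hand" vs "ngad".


Word 1: "hand" → sorted: adhn
Word 2: "ngad" → sorted: adgn
Same letters? adhn != adgn
Anagram = No


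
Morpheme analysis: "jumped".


Word: "jumped"
Morphemes: jump / -ed
Each morpheme carries meaning
= 2 morphemes


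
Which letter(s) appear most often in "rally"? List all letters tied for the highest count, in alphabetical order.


Word: "rally"
Letter counts:
  'a': 1
  'l': 2
  'r': 1
  'y': 1
Maximum count = 2
Most frequent = 'l' (2 times each)


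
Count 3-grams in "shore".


Word: "shore" (length 5)
Number of 3-grams = length - 3 + 1 = 5 - 3 + 1
= 3


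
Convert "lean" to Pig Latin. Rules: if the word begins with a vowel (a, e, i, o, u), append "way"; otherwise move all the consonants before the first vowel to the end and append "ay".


Word: "lean"
Starts with consonant(s) → move to end, add 'ay'
Consonant cluster: "l"
Pig Latin = "eanlay"


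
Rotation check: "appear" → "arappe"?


Word: "appear", Candidate: "arappe"
Method: check if candidate is substring of word+word
"appearappear" contains "arappe"? Yes
Is rotation = Yes


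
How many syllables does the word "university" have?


Word: "university"
Syllable breakdown: u-ni-ver-si-ty
Counting: 5 parts
= 5 syllables


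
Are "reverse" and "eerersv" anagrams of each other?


Word 1: "reverse" → sorted: eeerrsv
Word 2: "eerersv" → sorted: eeerrsv
Same letters? eeerrsv == eeerrsv
Anagram = Yes


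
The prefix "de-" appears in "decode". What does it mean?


Prefix: de-
Example: decode = de- + code
Meaning = remove / reverse


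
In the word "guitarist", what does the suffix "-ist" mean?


Suffix: -ist
As in: guitarist -> guitar + -ist
Meaning = one who practices


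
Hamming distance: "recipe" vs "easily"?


Comparing character by character (same length = 6):
  Pos 0: 'r' vs 'e' !=
  Pos 1: 'e' vs 'a' !=
  Pos 2: 'c' vs 's' !=
  Pos 3: 'i' vs 'i' =
  Pos 4: 'p' vs 'l' !=
  Pos 5: 'e' vs 'y' !=
Hamming distance = 5


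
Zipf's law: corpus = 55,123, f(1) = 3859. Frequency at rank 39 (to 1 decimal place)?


Zipf's law: f(r) = f(1) / r
f(1) = 3859
f(39) = 3859 / 39
= 98.9 occurrences


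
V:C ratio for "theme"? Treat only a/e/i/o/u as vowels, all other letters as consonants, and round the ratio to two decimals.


Word: "theme"
Vowels (a,e,i,o,u): 2
Consonants: 3
Ratio = 2/3
= 0.67


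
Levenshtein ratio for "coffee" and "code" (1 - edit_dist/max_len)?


Word 1: "coffee" (length 6)
Word 2: "code" (length 4)
One optimal edit sequence:
  1. keep 'c'
  2. keep 'o'
  3. delete 'f'  (+1)
  4. delete 'f'  (+1)
  5. substitute 'e' -> 'd'  (+1)
  6. keep 'e'
Edit distance = 3
Max length = max(6, 4) = 6
Similarity = 1 - 3/6
= 0.5000


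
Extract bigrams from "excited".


Word: "excited" (length 7)
Number of bigrams = 7 - 2 + 1 = 6
  Position 0: "ex"
  Position 1: "xc"
  Position 2: "ci"
  Position 3: "it"
  Position 4: "te"
  Position 5: "ed"
Bigrams = "ex", "xc", "ci", "it", "te", "ed"


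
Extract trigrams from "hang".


Word: "hang" (length 4)
Number of trigrams = 4 - 3 + 1 = 2
  Position 0: "han"
  Position 1: "ang"
Trigrams = "han", "ang"


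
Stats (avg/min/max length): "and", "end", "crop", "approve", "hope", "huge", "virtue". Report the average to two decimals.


Lengths: "and"=3, "end"=3, "crop"=4, "approve"=7, "hope"=4, "huge"=4, "virtue"=6
Sum = 31, Count = 7
Average = 31/7 = 4.43
= avg=4.43, min=3, max=7


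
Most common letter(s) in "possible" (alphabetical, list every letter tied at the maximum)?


Word: "possible"
Letter counts:
  'b': 1
  'e': 1
  'i': 1
  'l': 1
  'o': 1
  'p': 1
  's': 2
Maximum count = 2
Most frequent = 's' (2 times each)


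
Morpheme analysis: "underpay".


Word: "underpay"
Morphemes: under- / pay
Each morpheme carries meaning
= 2 morphemes


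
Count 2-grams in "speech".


Word: "speech" (length 6)
Number of 2-grams = length - 2 + 1 = 6 - 2 + 1
= 5


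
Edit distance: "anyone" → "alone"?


Word 1: "anyone" (length 6)
Word 2: "alone" (length 5)
One optimal edit sequence (insert/delete/substitute each cost 1):
  1. keep 'a'
  2. delete 'n'  (+1)
  3. substitute 'y' -> 'l'  (+1)
  4. keep 'o'
  5. keep 'n'
  6. keep 'e'
Total edit operations: 2
Edit distance = 2


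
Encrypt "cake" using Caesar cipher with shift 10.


Word: "cake"
Shift: 10
Each letter → (letter + shift) mod 26:
  'c' (2) + 10 = 12 → 'm'
  'a' (0) + 10 = 10 → 'k'
  'k' (10) + 10 = 20 → 'u'
  'e' (4) + 10 = 14 → 'o'
Result = "mkuo"


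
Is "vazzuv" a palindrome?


Word: "vazzuv"
Reversed: "vuzzav"
Forward == Backward? vazzuv != vuzzav
Palindrome = No


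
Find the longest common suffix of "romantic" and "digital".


Word 1: "romantic"
Word 2: "digital"
Comparing from end:
  Pos -1: 'c' != 'l' (stop)
LCS = "" (length 0)


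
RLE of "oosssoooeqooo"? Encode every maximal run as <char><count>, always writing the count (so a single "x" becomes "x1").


String: "oosssoooeqooo"
Scanning for consecutive runs:
  'o' x 2
  's' x 3
  'o' x 3
  'e' x 1
  'q' x 1
  'o' x 3
RLE = "o2s3o3e1q1o3"


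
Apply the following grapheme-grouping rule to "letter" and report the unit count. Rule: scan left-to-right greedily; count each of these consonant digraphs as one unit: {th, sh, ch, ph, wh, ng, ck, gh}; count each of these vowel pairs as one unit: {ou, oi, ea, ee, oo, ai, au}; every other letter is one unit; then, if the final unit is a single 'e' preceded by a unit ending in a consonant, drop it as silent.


Word: "letter" (6 letters)
Left-to-right scan:
  [1] 'l' (letter)
  [2] 'e' (letter)
  [3] 't' (letter)
  [4] 't' (letter)
  [5] 'e' (letter)
  [6] 'r' (letter)
Units from scan: 6
Sound units = 6 units


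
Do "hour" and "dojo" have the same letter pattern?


Pattern of "hour": [0, 1, 2, 3]
Pattern of "dojo": [0, 1, 2, 1]
Patterns do not match
Same pattern = No


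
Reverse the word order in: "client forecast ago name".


Original: "client forecast ago name"
Words (1..n): client | forecast | ago | name
Reversed (n..1): name | ago | forecast | client
Result = "name ago forecast client"


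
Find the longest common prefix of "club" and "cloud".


Word 1: "club"
Word 2: "cloud"
Comparing from start:
  Pos 0: 'c' == 'c'
  Pos 1: 'l' == 'l'
  Pos 2: 'u' != 'o' (stop)
LCP = "cl" (length 2)


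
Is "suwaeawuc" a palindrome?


Word: "suwaeawuc"
Reversed: "cuwaeawus"
Forward == Backward? suwaeawuc != cuwaeawus
Palindrome = No


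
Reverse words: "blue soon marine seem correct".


Original: "blue soon marine seem correct"
Words (1..n): blue | soon | marine | seem | correct
Reversed (n..1): correct | seem | marine | soon | blue
Result = "correct seem marine soon blue"


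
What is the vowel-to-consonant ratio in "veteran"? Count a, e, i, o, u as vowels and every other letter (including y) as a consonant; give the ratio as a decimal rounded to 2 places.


Word: "veteran"
Vowels (a,e,i,o,u): 3
Consonants: 4
Ratio = 3/4
= 0.75


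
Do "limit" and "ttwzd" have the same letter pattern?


Pattern of "limit": [0, 1, 2, 1, 3]
Pattern of "ttwzd": [0, 0, 1, 2, 3]
Patterns do not match
Same pattern = No


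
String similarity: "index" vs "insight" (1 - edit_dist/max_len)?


Word 1: "index" (length 5)
Word 2: "insight" (length 7)
One optimal edit sequence:
  1. keep 'i'
  2. keep 'n'
  3. insert 's'  (+1)
  4. insert 'i'  (+1)
  5. substitute 'd' -> 'g'  (+1)
  6. substitute 'e' -> 'h'  (+1)
  7. substitute 'x' -> 't'  (+1)
Edit distance = 5
Max length = max(5, 7) = 7
Similarity = 1 - 5/7
= 0.2857


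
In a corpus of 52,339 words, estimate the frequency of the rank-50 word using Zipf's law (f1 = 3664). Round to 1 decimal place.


Zipf's law: f(r) = f(1) / r
f(1) = 3664
f(50) = 3664 / 50
= 73.3 occurrences


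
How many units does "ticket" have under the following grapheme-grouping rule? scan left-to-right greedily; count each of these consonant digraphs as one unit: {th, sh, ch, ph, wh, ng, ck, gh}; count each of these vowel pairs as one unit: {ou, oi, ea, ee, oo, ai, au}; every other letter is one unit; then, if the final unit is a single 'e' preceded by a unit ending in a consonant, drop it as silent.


Word: "ticket" (6 letters)
Left-to-right scan:
  [1] 't' (letter)
  [2] 'i' (letter)
  [3] 'ck' (digraph)
  [4] 'e' (letter)
  [5] 't' (letter)
Units from scan: 5
Sound units = 5 units


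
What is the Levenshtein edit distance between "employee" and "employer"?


Word 1: "employee" (length 8)
Word 2: "employer" (length 8)
One optimal edit sequence (insert/delete/substitute each cost 1):
  1. keep 'e'
  2. keep 'm'
  3. keep 'p'
  4. keep 'l'
  5. keep 'o'
  6. keep 'y'
  7. keep 'e'
  8. substitute 'e' -> 'r'  (+1)
Total edit operations: 1
Edit distance = 1


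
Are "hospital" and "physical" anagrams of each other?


Word 1: "hospital" → sorted: ahilopst
Word 2: "physical" → sorted: achilpsy
Same letters? ahilopst != achilpsy
Anagram = No
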